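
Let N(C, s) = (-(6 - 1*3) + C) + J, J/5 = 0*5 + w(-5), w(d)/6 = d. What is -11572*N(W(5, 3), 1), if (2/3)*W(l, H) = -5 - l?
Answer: 1944096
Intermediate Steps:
W(l, H) = -15/2 - 3*l/2 (W(l, H) = 3*(-5 - l)/2 = -15/2 - 3*l/2)
w(d) = 6*d
J = -150 (J = 5*(0*5 + 6*(-5)) = 5*(0 - 30) = 5*(-30) = -150)
N(C, s) = -153 + C (N(C, s) = (-(6 - 1*3) + C) - 150 = (-(6 - 3) + C) - 150 = (-1*3 + C) - 150 = (-3 + C) - 150 = -153 + C)
-11572*N(W(5, 3), 1) = -11572*(-153 + (-15/2 - 3/2*5)) = -11572*(-153 + (-15/2 - 15/2)) = -11572*(-153 - 15) = -11572*(-168) = 1944096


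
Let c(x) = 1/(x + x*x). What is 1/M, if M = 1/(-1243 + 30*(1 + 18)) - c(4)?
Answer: -13460/693 ≈ -19.423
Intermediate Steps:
c(x) = 1/(x + x²)
M = -693/13460 (M = 1/(-1243 + 30*(1 + 18)) - 1/(4*(1 + 4)) = 1/(-1243 + 30*19) - 1/(4*5) = 1/(-1243 + 570) - 1/(4*5) = 1/(-673) - 1*1/20 = -1/673 - 1/20 = -693/13460 ≈ -0.051486)
1/M = 1/(-693/13460) = -13460/693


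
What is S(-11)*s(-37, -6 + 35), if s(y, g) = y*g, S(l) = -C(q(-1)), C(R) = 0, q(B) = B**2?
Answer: 0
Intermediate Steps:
S(l) = 0 (S(l) = -1*0 = 0)
s(y, g) = g*y
S(-11)*s(-37, -6 + 35) = 0*((-6 + 35)*(-37)) = 0*(29*(-37)) = 0*(-1073) = 0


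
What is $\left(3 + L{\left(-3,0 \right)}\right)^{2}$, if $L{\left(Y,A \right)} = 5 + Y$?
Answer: $25$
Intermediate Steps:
$\left(3 + L{\left(-3,0 \right)}\right)^{2} = \left(3 + \left(5 - 3\right)\right)^{2} = \left(3 + 2\right)^{2} = 5^{2} = 25$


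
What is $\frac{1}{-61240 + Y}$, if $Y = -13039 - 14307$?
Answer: $- \frac{1}{88586} \approx -1.1288 \cdot 10^{-5}$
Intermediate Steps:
$Y = -27346$ ($Y = -13039 - 14307 = -27346$)
$\frac{1}{-61240 + Y} = \frac{1}{-61240 - 27346} = \frac{1}{-88586} = - \frac{1}{88586}$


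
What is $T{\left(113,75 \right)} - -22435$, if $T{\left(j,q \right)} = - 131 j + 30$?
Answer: $7662$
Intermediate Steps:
$T{\left(j,q \right)} = 30 - 131 j$
$T{\left(113,75 \right)} - -22435 = \left(30 - 14803\right) - -22435 = \left(30 - 14803\right) + 22435 = -14773 + 22435 = 7662$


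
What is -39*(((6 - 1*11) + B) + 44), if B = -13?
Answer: -1014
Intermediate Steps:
-39*(((6 - 1*11) + B) + 44) = -39*(((6 - 1*11) - 13) + 44) = -39*(((6 - 11) - 13) + 44) = -39*((-5 - 13) + 44) = -39*(-18 + 44) = -39*26 = -1014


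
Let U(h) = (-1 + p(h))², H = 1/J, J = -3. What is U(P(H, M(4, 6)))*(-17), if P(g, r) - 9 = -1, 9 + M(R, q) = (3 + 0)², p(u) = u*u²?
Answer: -4439057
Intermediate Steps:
H = -⅓ (H = 1/(-3) = -⅓ ≈ -0.33333)
p(u) = u³
M(R, q) = 0 (M(R, q) = -9 + (3 + 0)² = -9 + 3² = -9 + 9 = 0)
P(g, r) = 8 (P(g, r) = 9 - 1 = 8)
U(h) = (-1 + h³)²
U(P(H, M(4, 6)))*(-17) = (-1 + 8³)²*(-17) = (-1 + 512)²*(-17) = 511²*(-17) = 261121*(-17) = -4439057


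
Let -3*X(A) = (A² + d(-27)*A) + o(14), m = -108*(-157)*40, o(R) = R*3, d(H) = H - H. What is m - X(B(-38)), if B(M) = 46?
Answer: 2036878/3 ≈ 6.7896e+5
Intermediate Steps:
d(H) = 0
o(R) = 3*R
m = 678240 (m = 16956*40 = 678240)
X(A) = -14 - A²/3 (X(A) = -((A² + 0*A) + 3*14)/3 = -((A² + 0) + 42)/3 = -(A² + 42)/3 = -(42 + A²)/3 = -14 - A²/3)
m - X(B(-38)) = 678240 - (-14 - ⅓*46²) = 678240 - (-14 - ⅓*2116) = 678240 - (-14 - 2116/3) = 678240 - 1*(-2158/3) = 678240 + 2158/3 = 2036878/3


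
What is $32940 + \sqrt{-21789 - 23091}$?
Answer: $32940 + 4 i \sqrt{2805} \approx 32940.0 + 211.85 i$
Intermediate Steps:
$32940 + \sqrt{-21789 - 23091} = 32940 + \sqrt{-44880} = 32940 + 4 i \sqrt{2805}$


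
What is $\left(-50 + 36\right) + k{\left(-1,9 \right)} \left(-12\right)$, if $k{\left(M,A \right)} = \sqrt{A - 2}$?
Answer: $-14 - 12 \sqrt{7} \approx -45.749$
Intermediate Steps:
$k{\left(M,A \right)} = \sqrt{-2 + A}$
$\left(-50 + 36\right) + k{\left(-1,9 \right)} \left(-12\right) = \left(-50 + 36\right) + \sqrt{-2 + 9} \left(-12\right) = -14 + \sqrt{7} \left(-12\right) = -14 - 12 \sqrt{7}$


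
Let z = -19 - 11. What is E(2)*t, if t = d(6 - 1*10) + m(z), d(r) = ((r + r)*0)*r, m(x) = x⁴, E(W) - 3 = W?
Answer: 4050000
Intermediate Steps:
E(W) = 3 + W
z = -30
d(r) = 0 (d(r) = ((2*r)*0)*r = 0*r = 0)
t = 810000 (t = 0 + (-30)⁴ = 0 + 810000 = 810000)
E(2)*t = (3 + 2)*810000 = 5*810000 = 4050000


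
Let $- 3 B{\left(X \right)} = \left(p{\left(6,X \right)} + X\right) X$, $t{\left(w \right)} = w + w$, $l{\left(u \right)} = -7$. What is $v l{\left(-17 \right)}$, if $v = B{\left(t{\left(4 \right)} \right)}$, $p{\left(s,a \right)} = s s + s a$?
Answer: $\frac{5152}{3} \approx 1717.3$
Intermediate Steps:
$p{\left(s,a \right)} = s^{2} + a s$
$t{\left(w \right)} = 2 w$
$B{\left(X \right)} = - \frac{X \left(36 + 7 X\right)}{3}$ ($B{\left(X \right)} = - \frac{\left(6 \left(X + 6\right) + X\right) X}{3} = - \frac{\left(6 \left(6 + X\right) + X\right) X}{3} = - \frac{\left(\left(36 + 6 X\right) + X\right) X}{3} = - \frac{\left(36 + 7 X\right) X}{3} = - \frac{X \left(36 + 7 X\right)}{3}$)
$v = - \frac{736}{3}$ ($v = - \frac{2 \cdot 4 \left(36 + 7 \cdot 2 \cdot 4\right)}{3} = \left(- \frac{1}{3}\right) 8 \left(36 + 7 \cdot 8\right) = \left(- \frac{1}{3}\right) 8 \left(36 + 56\right) = \left(- \frac{1}{3}\right) 8 \cdot 92 = - \frac{736}{3} \approx -245.33$)
$v l{\left(-17 \right)} = \left(- \frac{736}{3}\right) \left(-7\right) = \frac{5152}{3}$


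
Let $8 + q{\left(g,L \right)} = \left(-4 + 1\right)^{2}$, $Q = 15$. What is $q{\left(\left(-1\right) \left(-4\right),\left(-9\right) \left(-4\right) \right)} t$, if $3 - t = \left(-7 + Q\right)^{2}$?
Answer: $-61$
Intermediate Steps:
$q{\left(g,L \right)} = 1$ ($q{\left(g,L \right)} = -8 + \left(-4 + 1\right)^{2} = -8 + \left(-3\right)^{2} = -8 + 9 = 1$)
$t = -61$ ($t = 3 - \left(-7 + 15\right)^{2} = 3 - 8^{2} = 3 - 64 = -61$)
$q{\left(\left(-1\right) \left(-4\right),\left(-9\right) \left(-4\right) \right)} t = 1 \left(-61\right) = -61$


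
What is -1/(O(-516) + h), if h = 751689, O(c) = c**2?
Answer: -1/1017945 ≈ -9.8237e-7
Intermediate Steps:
-1/(O(-516) + h) = -1/((-516)**2 + 751689) = -1/(266256 + 751689) = -1/1017945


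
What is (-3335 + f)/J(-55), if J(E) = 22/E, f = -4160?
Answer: 37475/2 ≈ 18738.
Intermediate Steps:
(-3335 + f)/J(-55) = (-3335 - 4160)/((22/(-55))) = -7495/(22*(-1/55)) = -7495/(-2/5) = -7495*(-5/2) = 37475/2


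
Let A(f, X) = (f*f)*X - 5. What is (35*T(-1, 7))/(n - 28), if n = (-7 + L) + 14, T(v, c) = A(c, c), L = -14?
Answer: -338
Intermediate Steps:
A(f, X) = -5 + X*f² (A(f, X) = f²*X - 5 = X*f² - 5 = -5 + X*f²)
T(v, c) = -5 + c³ (T(v, c) = -5 + c*c² = -5 + c³)
n = -7 (n = (-7 - 14) + 14 = -21 + 14 = -7)
(35*T(-1, 7))/(n - 28) = (35*(-5 + 7³))/(-7 - 28) = (35*(-5 + 343))/(-35) = (35*338)*(-1/35) = 11830*(-1/35) = -338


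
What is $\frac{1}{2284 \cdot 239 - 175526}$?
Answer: $\frac{1}{370350} \approx 2.7001 \cdot 10^{-6}$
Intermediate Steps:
$\frac{1}{2284 \cdot 239 - 175526} = \frac{1}{545876 - 175526} = \frac{1}{370350}$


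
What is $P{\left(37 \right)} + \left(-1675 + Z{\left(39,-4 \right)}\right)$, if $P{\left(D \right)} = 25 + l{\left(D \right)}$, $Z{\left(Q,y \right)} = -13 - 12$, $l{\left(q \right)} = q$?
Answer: $-1638$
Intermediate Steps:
$Z{\left(Q,y \right)} = -25$ ($Z{\left(Q,y \right)} = -13 - 12 = -25$)
$P{\left(D \right)} = 25 + D$
$P{\left(37 \right)} + \left(-1675 + Z{\left(39,-4 \right)}\right) = \left(25 + 37\right) - 1700 = 62 - 1700 = -1638$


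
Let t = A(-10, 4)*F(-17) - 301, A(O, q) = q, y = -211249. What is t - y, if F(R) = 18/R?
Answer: 3586044/17 ≈ 2.1094e+5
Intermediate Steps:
t = -5189/17 (t = 4*(18/(-17)) - 301 = 4*(18*(-1/17)) - 301 = 4*(-18/17) - 301 = -72/17 - 301 = -5189/17 ≈ -305.24)
t - y = -5189/17 - 1*(-211249) = -5189/17 + 211249 = 3586044/17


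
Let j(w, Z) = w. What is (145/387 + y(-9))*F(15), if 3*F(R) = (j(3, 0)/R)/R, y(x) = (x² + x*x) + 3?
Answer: 2560/3483 ≈ 0.73500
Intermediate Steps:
y(x) = 3 + 2*x² (y(x) = (x² + x²) + 3 = 2*x² + 3 = 3 + 2*x²)
F(R) = R⁻² (F(R) = ((3/R)/R)/3 = (3/R²)/3 = R⁻²)
(145/387 + y(-9))*F(15) = (145/387 + (3 + 2*(-9)²))/15² = (145*(1/387) + (3 + 2*81))*(1/225) = (145/387 + (3 + 162))*(1/225) = (145/387 + 165)*(1/225) = (64000/387)*(1/225) = 2560/3483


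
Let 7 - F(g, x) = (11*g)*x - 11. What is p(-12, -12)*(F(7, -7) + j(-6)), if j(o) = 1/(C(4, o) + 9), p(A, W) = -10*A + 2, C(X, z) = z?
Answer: 203984/3 ≈ 67995.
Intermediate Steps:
F(g, x) = 18 - 11*g*x (F(g, x) = 7 - ((11*g)*x - 11) = 7 - (11*g*x - 11) = 7 - (-11 + 11*g*x) = 7 + (11 - 11*g*x) = 18 - 11*g*x)
p(A, W) = 2 - 10*A
j(o) = 1/(9 + o) (j(o) = 1/(o + 9) = 1/(9 + o))
p(-12, -12)*(F(7, -7) + j(-6)) = (2 - 10*(-12))*((18 - 11*7*(-7)) + 1/(9 - 6)) = (2 + 120)*((18 + 539) + 1/3) = 122*(557 + 1/3) = 122*(1672/3) = 203984/3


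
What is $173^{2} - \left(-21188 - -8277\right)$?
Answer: $42840$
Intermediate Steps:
$173^{2} - \left(-21188 - -8277\right) = 29929 - \left(-21188 + 8277\right) = 29929 - -12911 = 29929 + 12911 = 42840$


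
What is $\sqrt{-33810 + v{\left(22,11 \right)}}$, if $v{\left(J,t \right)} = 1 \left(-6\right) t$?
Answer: $6 i \sqrt{941} \approx 184.05 i$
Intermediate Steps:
$v{\left(J,t \right)} = - 6 t$
$\sqrt{-33810 + v{\left(22,11 \right)}} = \sqrt{-33810 - 66} = \sqrt{-33876} = 6 i \sqrt{941}$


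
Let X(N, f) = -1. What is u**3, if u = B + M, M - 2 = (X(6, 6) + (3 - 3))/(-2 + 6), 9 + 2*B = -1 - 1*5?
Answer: -12167/64 ≈ -190.11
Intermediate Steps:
B = -15/2 (B = -9/2 + (-1 - 1*5)/2 = -9/2 + (-1 - 5)/2 = -9/2 + (1/2)*(-6) = -9/2 - 3 = -15/2 ≈ -7.5000)
M = 7/4 (M = 2 + (-1 + (3 - 3))/(-2 + 6) = 2 + (-1 + 0)/4 = 2 - 1*1/4 = 2 - 1/4 = 7/4 ≈ 1.7500)
u = -23/4 (u = -15/2 + 7/4 = -23/4 ≈ -5.7500)
u**3 = (-23/4)**3 = -12167/64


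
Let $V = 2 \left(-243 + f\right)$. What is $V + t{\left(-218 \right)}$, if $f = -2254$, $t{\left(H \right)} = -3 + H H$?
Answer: $42527$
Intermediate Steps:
$t{\left(H \right)} = -3 + H^{2}$
$V = -4994$ ($V = 2 \left(-243 - 2254\right) = 2 \left(-2497\right) = -4994$)
$V + t{\left(-218 \right)} = -4994 - \left(3 - \left(-218\right)^{2}\right) = -4994 + \left(-3 + 47524\right) = -4994 + 47521 = 42527$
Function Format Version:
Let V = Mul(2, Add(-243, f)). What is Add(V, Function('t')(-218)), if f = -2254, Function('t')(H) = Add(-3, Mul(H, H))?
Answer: 42527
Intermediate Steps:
Function('t')(H) = Add(-3, Pow(H, 2))
V = -4994 (V = Mul(2, Add(-243, -2254)) = Mul(2, -2497) = -4994)
Add(V, Function('t')(-218)) = Add(-4994, Add(-3, Pow(-218, 2))) = Add(-4994, Add(-3, 47524)) = Add(-4994, 47521) = 42527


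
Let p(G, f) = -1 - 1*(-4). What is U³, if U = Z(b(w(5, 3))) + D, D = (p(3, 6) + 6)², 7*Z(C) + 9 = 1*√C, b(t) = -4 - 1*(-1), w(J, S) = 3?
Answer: (558 + I*√3)³/343 ≈ 5.0652e+5 + 4716.9*I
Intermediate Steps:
p(G, f) = 3 (p(G, f) = -1 + 4 = 3)
b(t) = -3 (b(t) = -4 + 1 = -3)
Z(C) = -9/7 + √C/7 (Z(C) = -9/7 + (1*√C)/7 = -9/7 + √C/7)
D = 81 (D = (3 + 6)² = 9² = 81)
U = 558/7 + I*√3/7 (U = (-9/7 + √(-3)/7) + 81 = (-9/7 + (I*√3)/7) + 81 = (-9/7 + I*√3/7) + 81 = 558/7 + I*√3/7 ≈ 79.714 + 0.24744*I)
U³ = (558/7 + I*√3/7)³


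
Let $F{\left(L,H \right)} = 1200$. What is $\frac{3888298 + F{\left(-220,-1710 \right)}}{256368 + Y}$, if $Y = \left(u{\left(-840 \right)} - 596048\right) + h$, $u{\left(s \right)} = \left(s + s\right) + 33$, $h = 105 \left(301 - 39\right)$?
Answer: $- \frac{3889498}{313817} \approx -12.394$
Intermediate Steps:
$h = 27510$ ($h = 105 \cdot 262 = 27510$)
$u{\left(s \right)} = 33 + 2 s$ ($u{\left(s \right)} = 2 s + 33 = 33 + 2 s$)
$Y = -570185$ ($Y = \left(\left(33 + 2 \left(-840\right)\right) - 596048\right) + 27510 = \left(\left(33 - 1680\right) - 596048\right) + 27510 = \left(-1647 - 596048\right) + 27510 = -597695 + 27510 = -570185$)
$\frac{3888298 + F{\left(-220,-1710 \right)}}{256368 + Y} = \frac{3888298 + 1200}{256368 - 570185} = \frac{3889498}{-313817} = 3889498 \left(- \frac{1}{313817}\right) = - \frac{3889498}{313817}$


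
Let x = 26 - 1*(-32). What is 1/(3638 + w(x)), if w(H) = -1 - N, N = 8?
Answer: 1/3629 ≈ 0.00027556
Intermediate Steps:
x = 58 (x = 26 + 32 = 58)
w(H) = -9 (w(H) = -1 - 1*8 = -1 - 8 = -9)
1/(3638 + w(x)) = 1/(3638 - 9) = 1/3629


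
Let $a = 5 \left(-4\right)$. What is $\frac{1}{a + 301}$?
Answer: $\frac{1}{281} \approx 0.0035587$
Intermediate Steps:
$a = -20$
$\frac{1}{a + 301} = \frac{1}{-20 + 301} = \frac{1}{281}$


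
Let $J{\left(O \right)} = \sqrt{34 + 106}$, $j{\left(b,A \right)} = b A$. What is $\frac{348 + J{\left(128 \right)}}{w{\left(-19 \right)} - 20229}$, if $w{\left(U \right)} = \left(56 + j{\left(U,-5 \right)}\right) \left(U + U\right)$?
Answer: $- \frac{348}{25967} - \frac{2 \sqrt{35}}{25967} \approx -0.013857$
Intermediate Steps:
$j{\left(b,A \right)} = A b$
$w{\left(U \right)} = 2 U \left(56 - 5 U\right)$ ($w{\left(U \right)} = \left(56 - 5 U\right) \left(U + U\right) = \left(56 - 5 U\right) 2 U = 2 U \left(56 - 5 U\right)$)
$J{\left(O \right)} = 2 \sqrt{35}$ ($J{\left(O \right)} = \sqrt{140} = 2 \sqrt{35}$)
$\frac{348 + J{\left(128 \right)}}{w{\left(-19 \right)} - 20229} = \frac{348 + 2 \sqrt{35}}{2 \left(-19\right) \left(56 - -95\right) - 20229} = \frac{348 + 2 \sqrt{35}}{2 \left(-19\right) \left(56 + 95\right) - 20229} = \frac{348 + 2 \sqrt{35}}{2 \left(-19\right) 151 - 20229} = \frac{348 + 2 \sqrt{35}}{-5738 - 20229} = \frac{348 + 2 \sqrt{35}}{-25967} = \left(348 + 2 \sqrt{35}\right) \left(- \frac{1}{25967}\right) = - \frac{348}{25967} - \frac{2 \sqrt{35}}{25967}$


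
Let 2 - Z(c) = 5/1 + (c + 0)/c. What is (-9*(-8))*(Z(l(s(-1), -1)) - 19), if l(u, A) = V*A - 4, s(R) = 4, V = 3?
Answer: -1656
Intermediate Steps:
l(u, A) = -4 + 3*A (l(u, A) = 3*A - 4 = -4 + 3*A)
Z(c) = -4 (Z(c) = 2 - (5/1 + (c + 0)/c) = 2 - (5*1 + c/c) = 2 - (5 + 1) = 2 - 1*6 = 2 - 6 = -4)
(-9*(-8))*(Z(l(s(-1), -1)) - 19) = (-9*(-8))*(-4 - 19) = 72*(-23) = -1656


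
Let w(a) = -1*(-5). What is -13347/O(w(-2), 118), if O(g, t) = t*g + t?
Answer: -4449/236 ≈ -18.852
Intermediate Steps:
w(a) = 5
O(g, t) = t + g*t (O(g, t) = g*t + t = t + g*t)
-13347/O(w(-2), 118) = -13347*1/(118*(1 + 5)) = -13347/(118*6) = -13347/708 = -13347*1/708 = -4449/236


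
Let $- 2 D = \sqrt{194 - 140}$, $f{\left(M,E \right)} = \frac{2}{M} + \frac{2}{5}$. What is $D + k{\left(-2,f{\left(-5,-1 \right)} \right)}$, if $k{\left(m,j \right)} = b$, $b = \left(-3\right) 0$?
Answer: $- \frac{3 \sqrt{6}}{2} \approx -3.6742$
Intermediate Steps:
$b = 0$
$f{\left(M,E \right)} = \frac{2}{5} + \frac{2}{M}$ ($f{\left(M,E \right)} = \frac{2}{M} + 2 \cdot \frac{1}{5} = \frac{2}{M} + \frac{2}{5} = \frac{2}{5} + \frac{2}{M}$)
$k{\left(m,j \right)} = 0$
$D = - \frac{3 \sqrt{6}}{2}$ ($D = - \frac{\sqrt{194 - 140}}{2} = - \frac{\sqrt{54}}{2} = - \frac{3 \sqrt{6}}{2} \approx -3.6742$)
$D + k{\left(-2,f{\left(-5,-1 \right)} \right)} = - \frac{3 \sqrt{6}}{2} + 0 = - \frac{3 \sqrt{6}}{2}$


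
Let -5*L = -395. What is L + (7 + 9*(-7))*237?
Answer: -13193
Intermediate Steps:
L = 79 (L = -⅕*(-395) = 79)
L + (7 + 9*(-7))*237 = 79 + (7 + 9*(-7))*237 = 79 + (7 - 63)*237 = 79 - 56*237 = 79 - 13272 = -13193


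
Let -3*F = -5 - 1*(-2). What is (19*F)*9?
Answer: 171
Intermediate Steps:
F = 1 (F = -(-5 - 1*(-2))/3 = -(-5 + 2)/3 = -⅓*(-3) = 1)
(19*F)*9 = (19*1)*9 = 19*9 = 171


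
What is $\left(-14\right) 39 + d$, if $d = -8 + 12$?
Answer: $-542$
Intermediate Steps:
$d = 4$
$\left(-14\right) 39 + d = \left(-14\right) 39 + 4 = -546 + 4 = -542$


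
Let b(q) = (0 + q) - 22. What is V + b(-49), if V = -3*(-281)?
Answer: 772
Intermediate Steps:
b(q) = -22 + q (b(q) = q - 22 = -22 + q)
V = 843
V + b(-49) = 843 + (-22 - 49) = 843 - 71 = 772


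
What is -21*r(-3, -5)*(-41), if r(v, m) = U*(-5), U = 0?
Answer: 0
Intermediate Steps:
r(v, m) = 0 (r(v, m) = 0*(-5) = 0)
-21*r(-3, -5)*(-41) = -21*0*(-41) = 0*(-41) = 0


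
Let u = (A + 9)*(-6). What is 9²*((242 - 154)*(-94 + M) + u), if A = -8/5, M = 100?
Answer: 195858/5 ≈ 39172.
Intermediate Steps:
A = -8/5 (A = -8*⅕ = -8/5 ≈ -1.6000)
u = -222/5 (u = (-8/5 + 9)*(-6) = (37/5)*(-6) = -222/5 ≈ -44.400)
9²*((242 - 154)*(-94 + M) + u) = 9²*((242 - 154)*(-94 + 100) - 222/5) = 81*(88*6 - 222/5) = 81*(528 - 222/5) = 81*(2418/5) = 195858/5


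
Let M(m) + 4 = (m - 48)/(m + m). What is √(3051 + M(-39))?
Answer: √2060526/26 ≈ 55.210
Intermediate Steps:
M(m) = -4 + (-48 + m)/(2*m) (M(m) = -4 + (m - 48)/(m + m) = -4 + (-48 + m)/((2*m)) = -4 + (-48 + m)*(1/(2*m)) = -4 + (-48 + m)/(2*m))
√(3051 + M(-39)) = √(3051 + (-7/2 - 24/(-39))) = √(3051 + (-7/2 - 24*(-1/39))) = √(3051 + (-7/2 + 8/13)) = √(3051 - 75/26) = √(79251/26) = √2060526/26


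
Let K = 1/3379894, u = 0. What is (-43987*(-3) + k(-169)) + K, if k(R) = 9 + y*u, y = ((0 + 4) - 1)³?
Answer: 446044611181/3379894 ≈ 1.3197e+5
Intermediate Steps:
y = 27 (y = (4 - 1)³ = 3³ = 27)
K = 1/3379894 ≈ 2.9587e-7
k(R) = 9 (k(R) = 9 + 27*0 = 9 + 0 = 9)
(-43987*(-3) + k(-169)) + K = (-43987*(-3) + 9) + 1/3379894 = (131961 + 9) + 1/3379894 = 131970 + 1/3379894 = 446044611181/3379894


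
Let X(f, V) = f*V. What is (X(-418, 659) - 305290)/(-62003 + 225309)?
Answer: -290376/81653 ≈ -3.5562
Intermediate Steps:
X(f, V) = V*f
(X(-418, 659) - 305290)/(-62003 + 225309) = (659*(-418) - 305290)/(-62003 + 225309) = (-275462 - 305290)/163306 = -580752*1/163306 = -290376/81653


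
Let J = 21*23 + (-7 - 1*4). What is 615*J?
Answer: 290280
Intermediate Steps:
J = 472 (J = 483 + (-7 - 4) = 483 - 11 = 472)
615*J = 615*472 = 290280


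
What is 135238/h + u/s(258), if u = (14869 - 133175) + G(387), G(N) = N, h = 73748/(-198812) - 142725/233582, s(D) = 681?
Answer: -1070566179610490659/7763680578129 ≈ -1.3789e+5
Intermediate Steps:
h = -11400412009/11609726146 (h = 73748*(-1/198812) - 142725*1/233582 = -18437/49703 - 142725/233582 = -11400412009/11609726146 ≈ -0.98197)
u = -117919 (u = (14869 - 133175) + 387 = -118306 + 387 = -117919)
135238/h + u/s(258) = 135238/(-11400412009/11609726146) - 117919/681 = 135238*(-11609726146/11400412009) - 117919*1/681 = -1570076144532748/11400412009 - 117919/681 = -1070566179610490659/7763680578129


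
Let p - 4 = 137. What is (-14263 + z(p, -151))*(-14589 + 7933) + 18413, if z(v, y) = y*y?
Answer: -56810515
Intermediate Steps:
p = 141 (p = 4 + 137 = 141)
z(v, y) = y²
(-14263 + z(p, -151))*(-14589 + 7933) + 18413 = (-14263 + (-151)²)*(-14589 + 7933) + 18413 = (-14263 + 22801)*(-6656) + 18413 = 8538*(-6656) + 18413 = -56828928 + 18413 = -56810515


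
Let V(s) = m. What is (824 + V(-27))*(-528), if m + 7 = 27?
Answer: -445632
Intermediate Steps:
m = 20 (m = -7 + 27 = 20)
V(s) = 20
(824 + V(-27))*(-528) = (824 + 20)*(-528) = 844*(-528) = -445632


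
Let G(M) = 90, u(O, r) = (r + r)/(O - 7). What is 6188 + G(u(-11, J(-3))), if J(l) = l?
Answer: 6278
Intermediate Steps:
u(O, r) = 2*r/(-7 + O) (u(O, r) = (2*r)/(-7 + O) = 2*r/(-7 + O))
6188 + G(u(-11, J(-3))) = 6188 + 90 = 6278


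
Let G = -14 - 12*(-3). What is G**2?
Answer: 484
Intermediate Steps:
G = 22 (G = -14 + 36 = 22)
G**2 = 22**2 = 484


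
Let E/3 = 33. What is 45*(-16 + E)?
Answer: 3735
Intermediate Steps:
E = 99 (E = 3*33 = 99)
45*(-16 + E) = 45*(-16 + 99) = 45*83 = 3735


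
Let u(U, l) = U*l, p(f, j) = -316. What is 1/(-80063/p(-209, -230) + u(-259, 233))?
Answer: -316/18989589 ≈ -1.6641e-5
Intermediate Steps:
1/(-80063/p(-209, -230) + u(-259, 233)) = 1/(-80063/(-316) - 259*233) = 1/(-80063*(-1/316) - 60347) = 1/(80063/316 - 60347) = 1/(-18989589/316) = -316/18989589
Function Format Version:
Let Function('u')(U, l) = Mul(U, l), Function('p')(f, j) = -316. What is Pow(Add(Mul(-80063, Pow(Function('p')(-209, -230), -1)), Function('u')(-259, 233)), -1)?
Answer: Rational(-316, 18989589) ≈ -1.6641e-5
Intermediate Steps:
Pow(Add(Mul(-80063, Pow(Function('p')(-209, -230), -1)), Function('u')(-259, 233)), -1) = Pow(Add(Mul(-80063, Pow(-316, -1)), Mul(-259, 233)), -1) = Pow(Add(Mul(-80063, Rational(-1, 316)), -60347), -1) = Pow(Add(Rational(80063, 316), -60347), -1) = Pow(Rational(-18989589, 316), -1) = Rational(-316, 18989589)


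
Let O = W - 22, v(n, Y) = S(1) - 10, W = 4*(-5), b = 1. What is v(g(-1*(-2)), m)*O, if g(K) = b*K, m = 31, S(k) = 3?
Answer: 294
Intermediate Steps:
g(K) = K (g(K) = 1*K = K)
W = -20
v(n, Y) = -7 (v(n, Y) = 3 - 10 = -7)
O = -42 (O = -20 - 22 = -42)
v(g(-1*(-2)), m)*O = -7*(-42) = 294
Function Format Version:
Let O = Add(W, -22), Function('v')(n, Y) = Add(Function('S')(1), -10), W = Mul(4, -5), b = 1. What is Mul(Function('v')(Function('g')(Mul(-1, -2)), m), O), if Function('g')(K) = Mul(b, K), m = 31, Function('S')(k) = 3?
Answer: 294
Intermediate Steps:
Function('g')(K) = K (Function('g')(K) = Mul(1, K) = K)
W = -20
Function('v')(n, Y) = -7 (Function('v')(n, Y) = Add(3, -10) = -7)
O = -42 (O = Add(-20, -22) = -42)
Mul(Function('v')(Function('g')(Mul(-1, -2)), m), O) = Mul(-7, -42) = 294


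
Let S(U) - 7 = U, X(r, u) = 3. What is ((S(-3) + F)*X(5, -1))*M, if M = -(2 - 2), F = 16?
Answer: 0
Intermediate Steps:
S(U) = 7 + U
M = 0 (M = -1*0 = 0)
((S(-3) + F)*X(5, -1))*M = (((7 - 3) + 16)*3)*0 = ((4 + 16)*3)*0 = (20*3)*0 = 60*0 = 0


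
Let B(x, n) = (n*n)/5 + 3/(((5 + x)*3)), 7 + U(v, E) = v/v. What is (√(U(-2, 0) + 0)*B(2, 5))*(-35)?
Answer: -180*I*√6 ≈ -440.91*I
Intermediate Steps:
U(v, E) = -6 (U(v, E) = -7 + v/v = -7 + 1 = -6)
B(x, n) = 3/(15 + 3*x) + n²/5 (B(x, n) = n²*(⅕) + 3/(15 + 3*x) = n²/5 + 3/(15 + 3*x) = 3/(15 + 3*x) + n²/5)
(√(U(-2, 0) + 0)*B(2, 5))*(-35) = (√(-6 + 0)*((1 + 5² + (⅕)*2*5²)/(5 + 2)))*(-35) = (√(-6)*((1 + 25 + (⅕)*2*25)/7))*(-35) = ((I*√6)*((1 + 25 + 10)/7))*(-35) = ((I*√6)*((⅐)*36))*(-35) = ((I*√6)*(36/7))*(-35) = (36*I*√6/7)*(-35) = -180*I*√6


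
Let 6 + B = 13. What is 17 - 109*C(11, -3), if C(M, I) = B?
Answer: -746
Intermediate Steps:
B = 7 (B = -6 + 13 = 7)
C(M, I) = 7
17 - 109*C(11, -3) = 17 - 109*7 = 17 - 763 = -746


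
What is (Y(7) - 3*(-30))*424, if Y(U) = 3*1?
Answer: 39432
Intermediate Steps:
Y(U) = 3
(Y(7) - 3*(-30))*424 = (3 - 3*(-30))*424 = (3 + 90)*424 = 93*424 = 39432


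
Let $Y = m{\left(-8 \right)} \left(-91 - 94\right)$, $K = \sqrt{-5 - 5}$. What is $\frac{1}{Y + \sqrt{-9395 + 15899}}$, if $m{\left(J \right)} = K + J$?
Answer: $\frac{1}{1480 + 2 \sqrt{1626} - 185 i \sqrt{10}} \approx 0.00056181 + 0.0002106 i$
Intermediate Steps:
$K = i \sqrt{10}$ ($K = \sqrt{-10} = i \sqrt{10} \approx 3.1623 i$)
$m{\left(J \right)} = J + i \sqrt{10}$ ($m{\left(J \right)} = i \sqrt{10} + J = J + i \sqrt{10}$)
$Y = 1480 - 185 i \sqrt{10}$ ($Y = \left(-8 + i \sqrt{10}\right) \left(-91 - 94\right) = \left(-8 + i \sqrt{10}\right) \left(-185\right) = 1480 - 185 i \sqrt{10} \approx 1480.0 - 585.02 i$)
$\frac{1}{Y + \sqrt{-9395 + 15899}} = \frac{1}{\left(1480 - 185 i \sqrt{10}\right) + \sqrt{-9395 + 15899}} = \frac{1}{\left(1480 - 185 i \sqrt{10}\right) + \sqrt{6504}} = \frac{1}{\left(1480 - 185 i \sqrt{10}\right) + 2 \sqrt{1626}} = \frac{1}{1480 + 2 \sqrt{1626} - 185 i \sqrt{10}}$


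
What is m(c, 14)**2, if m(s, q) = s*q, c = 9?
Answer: 15876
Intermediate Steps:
m(s, q) = q*s
m(c, 14)**2 = (14*9)**2 = 126**2 = 15876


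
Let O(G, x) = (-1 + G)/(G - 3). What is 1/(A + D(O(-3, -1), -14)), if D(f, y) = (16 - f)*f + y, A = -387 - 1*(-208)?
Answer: -9/1645 ≈ -0.0054711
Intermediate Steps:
A = -179 (A = -387 + 208 = -179)
O(G, x) = (-1 + G)/(-3 + G)
D(f, y) = y + f*(16 - f) (D(f, y) = f*(16 - f) + y = y + f*(16 - f))
1/(A + D(O(-3, -1), -14)) = 1/(-179 + (-14 - ((-1 - 3)/(-3 - 3))**2 + 16*((-1 - 3)/(-3 - 3)))) = 1/(-179 + (-14 - (-4/(-6))**2 + 16*(-4/(-6)))) = 1/(-179 + (-14 - (-1/6*(-4))**2 + 16*(-1/6*(-4)))) = 1/(-179 + (-14 - (2/3)**2 + 16*(2/3))) = 1/(-179 + (-14 - 1*4/9 + 32/3)) = 1/(-179 + (-14 - 4/9 + 32/3)) = 1/(-179 - 34/9) = 1/(-1645/9) = -9/1645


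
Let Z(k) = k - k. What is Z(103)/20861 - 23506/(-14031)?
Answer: 23506/14031 ≈ 1.6753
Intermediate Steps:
Z(k) = 0
Z(103)/20861 - 23506/(-14031) = 0/20861 - 23506/(-14031) = 0*(1/20861) - 23506*(-1/14031) = 0 + 23506/14031 = 23506/14031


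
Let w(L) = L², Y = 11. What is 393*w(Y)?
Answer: 47553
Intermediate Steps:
393*w(Y) = 393*11² = 393*121 = 47553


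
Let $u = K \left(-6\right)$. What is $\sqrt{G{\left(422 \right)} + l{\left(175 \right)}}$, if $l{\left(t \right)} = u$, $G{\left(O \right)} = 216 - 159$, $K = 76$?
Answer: $i \sqrt{399} \approx 19.975 i$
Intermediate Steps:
$u = -456$ ($u = 76 \left(-6\right) = -456$)
$G{\left(O \right)} = 57$ ($G{\left(O \right)} = 216 - 159 = 57$)
$l{\left(t \right)} = -456$
$\sqrt{G{\left(422 \right)} + l{\left(175 \right)}} = \sqrt{57 - 456} = \sqrt{-399} = i \sqrt{399}$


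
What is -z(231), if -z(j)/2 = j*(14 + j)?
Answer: 113190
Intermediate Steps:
z(j) = -2*j*(14 + j)
-z(231) = -(-2)*231*(14 + 231) = -(-2)*231*245 = -1*(-113190) = 113190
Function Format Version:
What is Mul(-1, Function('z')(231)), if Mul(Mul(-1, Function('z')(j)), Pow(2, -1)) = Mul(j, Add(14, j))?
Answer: 113190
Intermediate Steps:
Function('z')(j) = Mul(-2, j, Add(14, j)) (Function('z')(j) = Mul(-2, Mul(j, Add(14, j))) = Mul(-2, j, Add(14, j)))
Mul(-1, Function('z')(231)) = Mul(-1, Mul(-2, 231, Add(14, 231))) = Mul(-1, Mul(-2, 231, 245)) = Mul(-1, -113190) = 113190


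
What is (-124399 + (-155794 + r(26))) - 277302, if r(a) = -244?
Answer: -557739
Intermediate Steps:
(-124399 + (-155794 + r(26))) - 277302 = (-124399 + (-155794 - 244)) - 277302 = (-124399 - 156038) - 277302 = -280437 - 277302 = -557739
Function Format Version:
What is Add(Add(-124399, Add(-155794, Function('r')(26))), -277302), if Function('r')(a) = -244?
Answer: -557739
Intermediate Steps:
Add(Add(-124399, Add(-155794, Function('r')(26))), -277302) = Add(Add(-124399, Add(-155794, -244)), -277302) = Add(Add(-124399, -156038), -277302) = Add(-280437, -277302) = -557739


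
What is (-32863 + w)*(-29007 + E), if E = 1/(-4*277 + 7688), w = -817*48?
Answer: 1965347809523/940 ≈ 2.0908e+9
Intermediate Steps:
w = -39216
E = 1/6580 (E = 1/(-1108 + 7688) = 1/6580 ≈ 0.00015198)
(-32863 + w)*(-29007 + E) = (-32863 - 39216)*(-29007 + 1/6580) = -72079*(-190866059/6580) = 1965347809523/940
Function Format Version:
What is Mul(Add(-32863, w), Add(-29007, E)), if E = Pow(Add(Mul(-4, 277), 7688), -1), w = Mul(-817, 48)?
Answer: Rational(1965347809523, 940) ≈ 2.0908e+9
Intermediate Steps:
w = -39216
E = Rational(1, 6580) (E = Pow(Add(-1108, 7688), -1) = Pow(6580, -1) = Rational(1, 6580) ≈ 0.00015198)
Mul(Add(-32863, w), Add(-29007, E)) = Mul(Add(-32863, -39216), Add(-29007, Rational(1, 6580))) = Mul(-72079, Rational(-190866059, 6580)) = Rational(1965347809523, 940)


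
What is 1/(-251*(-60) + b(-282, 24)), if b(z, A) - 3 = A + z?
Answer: 1/14805 ≈ 6.7545e-5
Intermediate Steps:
b(z, A) = 3 + A + z (b(z, A) = 3 + (A + z) = 3 + A + z)
1/(-251*(-60) + b(-282, 24)) = 1/(-251*(-60) + (3 + 24 - 282)) = 1/(15060 - 255) = 1/14805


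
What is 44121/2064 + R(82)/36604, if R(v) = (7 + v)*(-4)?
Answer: 134522525/6295888 ≈ 21.367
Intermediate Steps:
R(v) = -28 - 4*v
44121/2064 + R(82)/36604 = 44121/2064 + (-28 - 4*82)/36604 = 44121*(1/2064) + (-28 - 328)*(1/36604) = 14707/688 - 356*1/36604 = 14707/688 - 89/9151 = 134522525/6295888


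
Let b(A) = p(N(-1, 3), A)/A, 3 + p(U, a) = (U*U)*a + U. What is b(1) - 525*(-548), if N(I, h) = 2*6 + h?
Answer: 287937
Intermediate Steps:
N(I, h) = 12 + h
p(U, a) = -3 + U + a*U**2 (p(U, a) = -3 + ((U*U)*a + U) = -3 + (U**2*a + U) = -3 + (a*U**2 + U) = -3 + (U + a*U**2) = -3 + U + a*U**2)
b(A) = (12 + 225*A)/A (b(A) = (-3 + (12 + 3) + A*(12 + 3)**2)/A = (-3 + 15 + A*15**2)/A = (-3 + 15 + A*225)/A = (-3 + 15 + 225*A)/A = (12 + 225*A)/A)
b(1) - 525*(-548) = (225 + 12/1) - 525*(-548) = (225 + 12*1) + 287700 = (225 + 12) + 287700 = 237 + 287700 = 287937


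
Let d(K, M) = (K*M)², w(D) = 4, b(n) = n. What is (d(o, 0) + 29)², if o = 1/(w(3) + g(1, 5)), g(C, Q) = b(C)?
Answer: 841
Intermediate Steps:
g(C, Q) = C
o = ⅕ (o = 1/(4 + 1) = 1/5 = ⅕ ≈ 0.20000)
d(K, M) = K²*M²
(d(o, 0) + 29)² = ((⅕)²*0² + 29)² = ((1/25)*0 + 29)² = (0 + 29)² = 29² = 841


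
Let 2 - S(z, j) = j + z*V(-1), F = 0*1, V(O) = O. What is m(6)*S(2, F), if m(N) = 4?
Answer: 16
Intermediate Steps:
F = 0
S(z, j) = 2 + z - j (S(z, j) = 2 - (j + z*(-1)) = 2 - (j - z) = 2 + (z - j) = 2 + z - j)
m(6)*S(2, F) = 4*(2 + 2 - 1*0) = 4*(2 + 2 + 0) = 4*4 = 16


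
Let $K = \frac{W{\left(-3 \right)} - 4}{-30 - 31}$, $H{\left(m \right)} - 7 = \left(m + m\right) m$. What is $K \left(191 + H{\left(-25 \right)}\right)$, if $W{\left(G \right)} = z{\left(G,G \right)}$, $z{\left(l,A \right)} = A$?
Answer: $\frac{10136}{61} \approx 166.16$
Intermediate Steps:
$W{\left(G \right)} = G$
$H{\left(m \right)} = 7 + 2 m^{2}$ ($H{\left(m \right)} = 7 + \left(m + m\right) m = 7 + 2 m m = 7 + 2 m^{2}$)
$K = \frac{7}{61}$ ($K = \frac{-3 - 4}{-30 - 31} = - \frac{7}{-61} = \left(-7\right) \left(- \frac{1}{61}\right) = \frac{7}{61} \approx 0.11475$)
$K \left(191 + H{\left(-25 \right)}\right) = \frac{7 \left(191 + \left(7 + 2 \left(-25\right)^{2}\right)\right)}{61} = \frac{7 \left(191 + \left(7 + 2 \cdot 625\right)\right)}{61} = \frac{7 \left(191 + \left(7 + 1250\right)\right)}{61} = \frac{7 \left(191 + 1257\right)}{61} = \frac{7}{61} \cdot 1448 = \frac{10136}{61}$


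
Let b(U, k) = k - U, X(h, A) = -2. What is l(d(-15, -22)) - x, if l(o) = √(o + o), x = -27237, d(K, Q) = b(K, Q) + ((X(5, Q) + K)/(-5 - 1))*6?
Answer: 27237 + 2*√5 ≈ 27241.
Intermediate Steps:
d(K, Q) = 2 + Q - 2*K (d(K, Q) = (Q - K) + ((-2 + K)/(-5 - 1))*6 = (Q - K) + ((-2 + K)/(-6))*6 = (Q - K) + ((-2 + K)*(-⅙))*6 = (Q - K) + (⅓ - K/6)*6 = (Q - K) + (2 - K) = 2 + Q - 2*K)
l(o) = √2*√o (l(o) = √(2*o) = √2*√o)
l(d(-15, -22)) - x = √2*√(2 - 22 - 2*(-15)) - 1*(-27237) = √2*√(2 - 22 + 30) + 27237 = √2*√10 + 27237 = 2*√5 + 27237 = 27237 + 2*√5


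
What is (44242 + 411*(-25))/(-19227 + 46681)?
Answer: 33967/27454 ≈ 1.2372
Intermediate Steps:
(44242 + 411*(-25))/(-19227 + 46681) = (44242 - 10275)/27454 = 33967*(1/27454) = 33967/27454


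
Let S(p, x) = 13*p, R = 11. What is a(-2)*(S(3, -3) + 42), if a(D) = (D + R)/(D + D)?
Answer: -729/4 ≈ -182.25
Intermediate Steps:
a(D) = (11 + D)/(2*D) (a(D) = (D + 11)/(D + D) = (11 + D)/((2*D)) = (11 + D)*(1/(2*D)) = (11 + D)/(2*D))
a(-2)*(S(3, -3) + 42) = ((½)*(11 - 2)/(-2))*(13*3 + 42) = ((½)*(-½)*9)*(39 + 42) = -9/4*81 = -729/4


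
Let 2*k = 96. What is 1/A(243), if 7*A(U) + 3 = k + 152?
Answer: 7/197 ≈ 0.035533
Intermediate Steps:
k = 48 (k = (½)*96 = 48)
A(U) = 197/7 (A(U) = -3/7 + (48 + 152)/7 = -3/7 + (⅐)*200 = -3/7 + 200/7 = 197/7)
1/A(243) = 1/(197/7) = 7/197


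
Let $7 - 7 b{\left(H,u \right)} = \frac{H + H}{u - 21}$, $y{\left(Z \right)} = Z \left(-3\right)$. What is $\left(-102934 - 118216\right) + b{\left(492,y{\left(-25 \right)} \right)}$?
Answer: $- \frac{13932551}{63} \approx -2.2115 \cdot 10^{5}$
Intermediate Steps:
$y{\left(Z \right)} = - 3 Z$
$b{\left(H,u \right)} = 1 - \frac{2 H}{7 \left(-21 + u\right)}$ ($b{\left(H,u \right)} = 1 - \frac{\left(H + H\right) \frac{1}{u - 21}}{7} = 1 - \frac{2 H \frac{1}{-21 + u}}{7} = 1 - \frac{2 H}{7 \left(-21 + u\right)}$)
$\left(-102934 - 118216\right) + b{\left(492,y{\left(-25 \right)} \right)} = \left(-102934 - 118216\right) + \frac{-21 - -75 - \frac{984}{7}}{-21 - -75} = \left(-102934 - 118216\right) + \frac{-21 + 75 - \frac{984}{7}}{-21 + 75} = -221150 + \frac{1}{54} \left(- \frac{606}{7}\right) = -221150 - \frac{101}{63} = - \frac{13932551}{63}$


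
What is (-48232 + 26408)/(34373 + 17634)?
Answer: -21824/52007 ≈ -0.41964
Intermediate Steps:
(-48232 + 26408)/(34373 + 17634) = -21824/52007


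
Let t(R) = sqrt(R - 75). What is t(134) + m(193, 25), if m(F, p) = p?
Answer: 25 + sqrt(59) ≈ 32.681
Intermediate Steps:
t(R) = sqrt(-75 + R)
t(134) + m(193, 25) = sqrt(-75 + 134) + 25 = sqrt(59) + 25 = 25 + sqrt(59)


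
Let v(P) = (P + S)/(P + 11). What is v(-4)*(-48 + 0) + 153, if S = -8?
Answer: 1647/7 ≈ 235.29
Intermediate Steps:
v(P) = (-8 + P)/(11 + P) (v(P) = (P - 8)/(P + 11) = (-8 + P)/(11 + P))
v(-4)*(-48 + 0) + 153 = ((-8 - 4)/(11 - 4))*(-48 + 0) + 153 = (-12/7)*(-48) + 153 = ((⅐)*(-12))*(-48) + 153 = -12/7*(-48) + 153 = 576/7 + 153 = 1647/7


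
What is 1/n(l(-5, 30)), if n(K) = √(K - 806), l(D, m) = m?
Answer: -I*√194/388 ≈ -0.035898*I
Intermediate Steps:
n(K) = √(-806 + K)
1/n(l(-5, 30)) = 1/(√(-806 + 30)) = 1/(√(-776)) = 1/(2*I*√194) = -I*√194/388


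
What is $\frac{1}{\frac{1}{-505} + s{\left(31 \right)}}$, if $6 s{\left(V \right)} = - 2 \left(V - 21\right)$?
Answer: $- \frac{1515}{5053} \approx -0.29982$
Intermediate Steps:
$s{\left(V \right)} = 7 - \frac{V}{3}$ ($s{\left(V \right)} = \frac{\left(-2\right) \left(V - 21\right)}{6} = \frac{\left(-2\right) \left(-21 + V\right)}{6} = \frac{42 - 2 V}{6} = 7 - \frac{V}{3}$)
$\frac{1}{\frac{1}{-505} + s{\left(31 \right)}} = \frac{1}{\frac{1}{-505} + \left(7 - \frac{31}{3}\right)} = \frac{1}{- \frac{1}{505} + \left(7 - \frac{31}{3}\right)} = \frac{1}{- \frac{1}{505} - \frac{10}{3}} = \frac{1}{- \frac{5053}{1515}} = - \frac{1515}{5053}$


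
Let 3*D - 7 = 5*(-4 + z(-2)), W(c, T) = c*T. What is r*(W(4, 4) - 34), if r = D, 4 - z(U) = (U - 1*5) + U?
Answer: -312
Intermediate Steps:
z(U) = 9 - 2*U (z(U) = 4 - ((U - 1*5) + U) = 4 - ((U - 5) + U) = 4 - ((-5 + U) + U) = 4 - (-5 + 2*U) = 4 + (5 - 2*U) = 9 - 2*U)
W(c, T) = T*c
D = 52/3 (D = 7/3 + (5*(-4 + (9 - 2*(-2))))/3 = 7/3 + (5*(-4 + (9 + 4)))/3 = 7/3 + (5*(-4 + 13))/3 = 7/3 + (5*9)/3 = 7/3 + (⅓)*45 = 7/3 + 15 = 52/3 ≈ 17.333)
r = 52/3 ≈ 17.333
r*(W(4, 4) - 34) = 52*(4*4 - 34)/3 = 52*(16 - 34)/3 = (52/3)*(-18) = -312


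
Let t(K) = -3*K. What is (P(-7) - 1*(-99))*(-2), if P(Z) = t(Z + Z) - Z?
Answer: -296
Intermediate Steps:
P(Z) = -7*Z (P(Z) = -3*(Z + Z) - Z = -6*Z - Z = -7*Z)
(P(-7) - 1*(-99))*(-2) = (-7*(-7) - 1*(-99))*(-2) = (49 + 99)*(-2) = 148*(-2) = -296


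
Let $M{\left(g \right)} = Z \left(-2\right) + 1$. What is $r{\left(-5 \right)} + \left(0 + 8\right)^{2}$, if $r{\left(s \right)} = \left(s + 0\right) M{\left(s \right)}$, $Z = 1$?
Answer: $69$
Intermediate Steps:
$M{\left(g \right)} = -1$ ($M{\left(g \right)} = 1 \left(-2\right) + 1 = -2 + 1 = -1$)
$r{\left(s \right)} = - s$ ($r{\left(s \right)} = \left(s + 0\right) \left(-1\right) = s \left(-1\right) = - s$)
$r{\left(-5 \right)} + \left(0 + 8\right)^{2} = \left(-1\right) \left(-5\right) + \left(0 + 8\right)^{2} = 5 + 8^{2} = 5 + 64 = 69$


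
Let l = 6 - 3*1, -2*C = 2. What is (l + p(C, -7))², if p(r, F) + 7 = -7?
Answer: 121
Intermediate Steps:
C = -1 (C = -½*2 = -1)
p(r, F) = -14 (p(r, F) = -7 - 7 = -14)
l = 3 (l = 6 - 3 = 3)
(l + p(C, -7))² = (3 - 14)² = (-11)² = 121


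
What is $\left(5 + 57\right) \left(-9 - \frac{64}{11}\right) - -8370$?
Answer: $\frac{81964}{11} \approx 7451.3$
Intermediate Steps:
$\left(5 + 57\right) \left(-9 - \frac{64}{11}\right) - -8370 = 62 \left(-9 - \frac{64}{11}\right) + 8370 = 62 \left(- \frac{163}{11}\right) + 8370 = - \frac{10106}{11} + 8370 = \frac{81964}{11}$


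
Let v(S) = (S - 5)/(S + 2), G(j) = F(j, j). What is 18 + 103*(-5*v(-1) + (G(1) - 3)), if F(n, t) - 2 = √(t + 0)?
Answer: 3108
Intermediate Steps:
F(n, t) = 2 + √t (F(n, t) = 2 + √(t + 0) = 2 + √t)
G(j) = 2 + √j
v(S) = (-5 + S)/(2 + S)
18 + 103*(-5*v(-1) + (G(1) - 3)) = 18 + 103*(-5*(-5 - 1)/(2 - 1) + ((2 + √1) - 3)) = 18 + 103*(-5*(-6)/1 + ((2 + 1) - 3)) = 18 + 103*(-5*(-6) + (3 - 3)) = 18 + 103*(-5*(-6) + 0) = 18 + 103*(30 + 0) = 18 + 103*30 = 18 + 3090 = 3108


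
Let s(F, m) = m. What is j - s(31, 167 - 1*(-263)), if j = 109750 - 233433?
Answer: -124113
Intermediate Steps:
j = -123683
j - s(31, 167 - 1*(-263)) = -123683 - (167 - 1*(-263)) = -123683 - (167 + 263) = -123683 - 1*430 = -123683 - 430 = -124113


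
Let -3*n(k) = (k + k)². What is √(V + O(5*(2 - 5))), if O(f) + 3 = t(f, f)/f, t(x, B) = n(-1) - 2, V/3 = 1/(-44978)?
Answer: I*√50576726506/134934 ≈ 1.6667*I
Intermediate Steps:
n(k) = -4*k²/3 (n(k) = -(k + k)²/3 = -4*k²/3)
V = -3/44978 (V = 3/(-44978) = 3*(-1/44978) = -3/44978 ≈ -6.6699e-5)
t(x, B) = -10/3 (t(x, B) = -4/3*(-1)² - 2 = -4/3*1 - 2 = -4/3 - 2 = -10/3)
O(f) = -3 - 10/(3*f)
√(V + O(5*(2 - 5))) = √(-3/44978 + (-3 - 10*1/(5*(2 - 5))/3)) = √(-3/44978 + (-3 - 10/(3*(5*(-3))))) = √(-3/44978 + (-3 - 10/3/(-15))) = √(-3/44978 + (-3 - 10/3*(-1/15))) = √(-3/44978 + (-3 + 2/9)) = √(-3/44978 - 25/9) = √(-1124477/404802) = I*√50576726506/134934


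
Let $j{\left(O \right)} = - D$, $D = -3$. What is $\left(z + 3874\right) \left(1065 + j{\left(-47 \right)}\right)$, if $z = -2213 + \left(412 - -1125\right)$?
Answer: $3415464$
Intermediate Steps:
$j{\left(O \right)} = 3$ ($j{\left(O \right)} = \left(-1\right) \left(-3\right) = 3$)
$z = -676$ ($z = -2213 + \left(412 + 1125\right) = -2213 + 1537 = -676$)
$\left(z + 3874\right) \left(1065 + j{\left(-47 \right)}\right) = \left(-676 + 3874\right) \left(1065 + 3\right) = 3198 \cdot 1068 = 3415464$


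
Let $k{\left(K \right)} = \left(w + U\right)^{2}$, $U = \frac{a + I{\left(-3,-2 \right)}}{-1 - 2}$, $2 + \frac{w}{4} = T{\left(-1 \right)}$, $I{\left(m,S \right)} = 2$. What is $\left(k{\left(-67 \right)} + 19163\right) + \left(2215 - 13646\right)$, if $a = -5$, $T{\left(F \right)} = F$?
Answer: $7853$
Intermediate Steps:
$w = -12$ ($w = -8 + 4 \left(-1\right) = -8 - 4 = -12$)
$U = 1$ ($U = \frac{-5 + 2}{-1 - 2} = - \frac{3}{-3} = \left(-3\right) \left(- \frac{1}{3}\right) = 1$)
$k{\left(K \right)} = 121$ ($k{\left(K \right)} = \left(-12 + 1\right)^{2} = \left(-11\right)^{2} = 121$)
$\left(k{\left(-67 \right)} + 19163\right) + \left(2215 - 13646\right) = \left(121 + 19163\right) + \left(2215 - 13646\right) = 19284 + \left(2215 - 13646\right) = 19284 - 11431 = 7853$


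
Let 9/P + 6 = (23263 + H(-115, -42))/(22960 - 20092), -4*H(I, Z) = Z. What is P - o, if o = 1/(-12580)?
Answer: 649442051/152607980 ≈ 4.2556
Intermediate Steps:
H(I, Z) = -Z/4
o = -1/12580 ≈ -7.9491e-5
P = 51624/12131 (P = 9/(-6 + (23263 - ¼*(-42))/(22960 - 20092)) = 9/(-6 + (23263 + 21/2)/2868) = 9/(-6 + (46547/2)*(1/2868)) = 9/(-6 + 46547/5736) = 9/(12131/5736) = 9*(5736/12131) = 51624/12131 ≈ 4.2555)
P - o = 51624/12131 - 1*(-1/12580) = 51624/12131 + 1/12580 = 649442051/152607980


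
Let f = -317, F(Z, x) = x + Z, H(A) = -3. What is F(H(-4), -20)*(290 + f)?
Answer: 621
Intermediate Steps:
F(Z, x) = Z + x
F(H(-4), -20)*(290 + f) = (-3 - 20)*(290 - 317) = -23*(-27) = 621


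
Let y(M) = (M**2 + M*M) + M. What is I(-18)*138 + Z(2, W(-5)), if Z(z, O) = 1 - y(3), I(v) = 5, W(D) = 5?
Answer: 670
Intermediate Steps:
y(M) = M + 2*M**2 (y(M) = (M**2 + M**2) + M = 2*M**2 + M = M + 2*M**2)
Z(z, O) = -20 (Z(z, O) = 1 - 3*(1 + 2*3) = 1 - 3*(1 + 6) = 1 - 3*7 = 1 - 1*21 = 1 - 21 = -20)
I(-18)*138 + Z(2, W(-5)) = 5*138 - 20 = 690 - 20 = 670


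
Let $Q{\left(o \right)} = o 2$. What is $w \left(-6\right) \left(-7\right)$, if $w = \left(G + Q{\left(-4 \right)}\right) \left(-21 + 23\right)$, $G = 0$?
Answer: $-672$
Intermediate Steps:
$Q{\left(o \right)} = 2 o$
$w = -16$ ($w = \left(0 + 2 \left(-4\right)\right) \left(-21 + 23\right) = \left(0 - 8\right) 2 = \left(-8\right) 2 = -16$)
$w \left(-6\right) \left(-7\right) = \left(-16\right) \left(-6\right) \left(-7\right) = 96 \left(-7\right) = -672$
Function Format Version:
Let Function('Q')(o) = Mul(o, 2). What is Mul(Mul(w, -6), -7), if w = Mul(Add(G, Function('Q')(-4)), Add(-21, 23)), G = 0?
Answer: -672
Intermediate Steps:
Function('Q')(o) = Mul(2, o)
w = -16 (w = Mul(Add(0, Mul(2, -4)), Add(-21, 23)) = Mul(Add(0, -8), 2) = Mul(-8, 2) = -16)
Mul(Mul(w, -6), -7) = Mul(Mul(-16, -6), -7) = Mul(96, -7) = -672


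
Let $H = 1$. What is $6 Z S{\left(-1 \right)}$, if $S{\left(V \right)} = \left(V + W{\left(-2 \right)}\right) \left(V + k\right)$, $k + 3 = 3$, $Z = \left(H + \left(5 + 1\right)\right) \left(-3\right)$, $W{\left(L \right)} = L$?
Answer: $-378$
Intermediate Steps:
$Z = -21$ ($Z = \left(1 + \left(5 + 1\right)\right) \left(-3\right) = \left(1 + 6\right) \left(-3\right) = 7 \left(-3\right) = -21$)
$k = 0$ ($k = -3 + 3 = 0$)
$S{\left(V \right)} = V \left(-2 + V\right)$ ($S{\left(V \right)} = \left(V - 2\right) \left(V + 0\right) = \left(-2 + V\right) V = V \left(-2 + V\right)$)
$6 Z S{\left(-1 \right)} = 6 \left(-21\right) \left(- (-2 - 1)\right) = - 126 \left(\left(-1\right) \left(-3\right)\right) = \left(-126\right) 3 = -378$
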